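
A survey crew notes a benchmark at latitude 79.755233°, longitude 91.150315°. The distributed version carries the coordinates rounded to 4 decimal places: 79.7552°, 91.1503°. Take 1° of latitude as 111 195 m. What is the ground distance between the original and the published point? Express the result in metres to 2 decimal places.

3.68 metres

Δlat = 79.755233 − 79.7552 = +0.000033°; Δlon = 91.150315 − 91.1503 = +0.000015°.
N–S: 0.000033° × 111195 m/° = 3.66944 m.
East–west at this latitude: 0.000015° × 111195 × cos 79.7552° ≈ 0.000015 × 19776.5 = 0.296648 m.
Distance: √(3.66944² + 0.296648²) ≈ 3.68141 m.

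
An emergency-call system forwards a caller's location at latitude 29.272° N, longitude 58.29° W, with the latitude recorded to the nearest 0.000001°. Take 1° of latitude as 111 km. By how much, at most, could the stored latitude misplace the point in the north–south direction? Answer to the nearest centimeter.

Rounding to 6 decimal places leaves the latitude within ±5e-07° of the true value.
Along the meridian that is 5e-07° × 111000 m/° = 0.0555 m.
That is 0.0555 m = 5.55 cm.

6 centimeters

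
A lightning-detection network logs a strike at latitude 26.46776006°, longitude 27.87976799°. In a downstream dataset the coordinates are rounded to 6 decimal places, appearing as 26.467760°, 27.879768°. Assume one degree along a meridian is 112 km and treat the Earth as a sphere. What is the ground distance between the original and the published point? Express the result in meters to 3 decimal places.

0.007 meters

The latitude changed by +0.00000006° and the longitude by -0.00000001°.
North–south shift: 0.00000006 × 112000 = 0.00672 m.
East–west at this latitude: -0.00000001° × 112000 × cos 26.4678° ≈ -0.00000001 × 100261 = -0.00100261 m.
Hypotenuse of the two orthogonal shifts: √(0.00672² + 0.00100261²) = 0.00679438 m.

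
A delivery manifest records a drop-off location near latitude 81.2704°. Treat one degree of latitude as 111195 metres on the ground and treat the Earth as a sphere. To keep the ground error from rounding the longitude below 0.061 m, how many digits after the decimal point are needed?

At 81.2704° one degree of longitude covers 111195 × cos 81.2704° ≈ 111195 × 0.1518 ≈ 16876.2 m.
Rounding to N decimal places gives at most 0.5 × 10⁻ᴺ degrees of error, i.e. 0.5 × 10⁻ᴺ × 16876.2 m.
Setting 8438.11 × 10⁻ᴺ ≤ 0.061 gives 10ᴺ ≥ 1.383e+05, i.e. N ≥ 5.14.
So 6 decimal places suffice (0.00844 m); 5 would allow up to 0.0844 m.

6 decimal places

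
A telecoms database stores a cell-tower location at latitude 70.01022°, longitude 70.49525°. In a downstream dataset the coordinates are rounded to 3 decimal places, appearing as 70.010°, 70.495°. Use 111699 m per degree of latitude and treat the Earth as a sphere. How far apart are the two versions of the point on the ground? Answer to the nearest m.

26 m

Δlat = 70.01022 − 70.010 = +0.00022°; Δlon = 70.49525 − 70.495 = +0.00025°.
North–south shift: 0.00022 × 111699 = 24.5738 m.
E–W at 70.01°: 0.00025° × 111699 × cos 70.01° = 0.00025 × 111699 × 0.3419 ≈ 9.54625 m.
Hypotenuse of the two orthogonal shifts: √(24.5738² + 9.54625²) = 26.3629 m.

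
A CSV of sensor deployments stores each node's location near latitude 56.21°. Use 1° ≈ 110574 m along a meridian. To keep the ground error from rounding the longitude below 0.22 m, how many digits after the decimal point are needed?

At 56.21° one degree of longitude covers 110574 × cos 56.21° ≈ 110574 × 0.5562 ≈ 61495.8 m.
With N decimal places the half-ulp bound is 0.5·10⁻ᴺ°, or 0.5·10⁻ᴺ × 61495.8 m on the ground.
Need 0.5 × 61495.8 × 10⁻ᴺ ≤ 0.22 → 10⁻ᴺ ≤ 7.155e-06, so N ≥ 5.15.
So 6 decimal places suffice (0.0307 m); 5 would allow up to 0.307 m.

6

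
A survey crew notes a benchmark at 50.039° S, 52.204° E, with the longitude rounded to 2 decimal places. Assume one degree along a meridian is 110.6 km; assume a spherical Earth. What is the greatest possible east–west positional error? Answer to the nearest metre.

Rounding to 2 decimal places leaves the longitude within ±0.005° of the true value.
Parallels shrink by cos φ, so at 50.039° a degree of longitude is 110600 × 0.6423 ≈ 71034.6 m.
Maximum E–W displacement: 0.005 × 71034.6 = 355.173 m.

355 metres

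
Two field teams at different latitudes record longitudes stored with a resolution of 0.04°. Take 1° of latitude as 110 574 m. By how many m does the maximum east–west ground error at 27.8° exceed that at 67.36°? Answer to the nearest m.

1105 m

With a 0.04° grid the true value lies within half a step, ±0.04°/2 = ±0.02°, of the stored one.
Error at 27.8° = 0.02° × 110574 × cos 27.8° ≈ 2211.5 × 0.8846 = 1956.2 m.
At 67.36°: 0.02° × 110574 × cos 67.36° = 0.02 × 110574 × 0.3849 ≈ 851.29 m.
So the lower-latitude error exceeds the higher by 1956.2 − 851.29 = 1104.9 m.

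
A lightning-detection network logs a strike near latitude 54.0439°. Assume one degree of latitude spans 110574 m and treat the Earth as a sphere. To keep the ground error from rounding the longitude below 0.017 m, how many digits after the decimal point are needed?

7

At 54.0439° one degree of longitude covers 110574 × cos 54.0439° ≈ 110574 × 0.5872 ≈ 64925.2 m.
Rounding to N decimal places gives at most 0.5 × 10⁻ᴺ degrees of error, i.e. 0.5 × 10⁻ᴺ × 64925.2 m.
Need 0.5 × 64925.2 × 10⁻ᴺ ≤ 0.017 → 10⁻ᴺ ≤ 5.237e-07, so N ≥ 6.28.
At 6 places the error can reach 0.0325 m, but 7 places keeps it to 0.00325 m.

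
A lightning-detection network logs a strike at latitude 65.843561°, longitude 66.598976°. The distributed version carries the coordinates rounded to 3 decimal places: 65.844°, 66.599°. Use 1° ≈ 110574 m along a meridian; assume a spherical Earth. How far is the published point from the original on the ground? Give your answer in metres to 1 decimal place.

48.6 metres

Δlat = 65.843561 − 65.844 = -0.000439°; Δlon = 66.598976 − 66.599 = -0.000024°.
N–S: -0.000439° × 110574 m/° = -48.542 m.
East–west at this latitude: -0.000024° × 110574 × cos 65.844° ≈ -0.000024 × 45249.4 = -1.08598 m.
Combined displacement = (48.542² + 1.08598²)^½ ≈ 48.5541 m.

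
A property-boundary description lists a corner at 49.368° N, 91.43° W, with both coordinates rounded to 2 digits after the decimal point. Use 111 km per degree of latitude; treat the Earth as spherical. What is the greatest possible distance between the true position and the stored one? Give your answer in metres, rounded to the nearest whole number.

662 metres

Rounding to 2 decimal places leaves each coordinate within ±0.005° of the true value.
Latitude error → 0.005 × 111000 = 555 m along the meridian.
East–west component at 49.368°: 0.005° × 111000 × cos 49.368° ≈ 0.005 × 72283 ≈ 361.415 m.
The two errors are perpendicular, so the maximum displacement is √(555² + 361.415²) ≈ 662.303 m.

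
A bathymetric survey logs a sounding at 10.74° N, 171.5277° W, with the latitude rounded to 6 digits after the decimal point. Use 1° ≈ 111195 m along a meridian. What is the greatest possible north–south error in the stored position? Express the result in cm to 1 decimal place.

Rounding to 6 decimal places leaves the latitude within ±5e-07° of the true value.
North–south distance: 5e-07° × 111195 m/° = 0.0555975 m.
That is 0.0555975 m = 5.5597 cm.

5.6 cm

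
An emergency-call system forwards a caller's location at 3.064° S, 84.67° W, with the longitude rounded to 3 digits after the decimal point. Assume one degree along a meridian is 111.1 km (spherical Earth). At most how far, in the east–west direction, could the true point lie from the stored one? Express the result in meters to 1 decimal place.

Rounding to 3 decimal places leaves the longitude within ±0.0005° of the true value.
Parallels shrink by cos φ, so at 3.064° a degree of longitude is 111100 × 0.9986 ≈ 110941 m.
East–west error: 0.0005° × 110941 m/° ≈ 55.4706 m.

55.5 meters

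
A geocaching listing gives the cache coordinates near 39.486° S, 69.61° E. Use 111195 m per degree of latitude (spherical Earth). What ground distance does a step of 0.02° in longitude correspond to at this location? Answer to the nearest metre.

0.02° of longitude at 39.486° is 0.02 × 111195 × cos 39.486° ≈ 0.02 × 85818.1 = 1716.36 m.

1716 metres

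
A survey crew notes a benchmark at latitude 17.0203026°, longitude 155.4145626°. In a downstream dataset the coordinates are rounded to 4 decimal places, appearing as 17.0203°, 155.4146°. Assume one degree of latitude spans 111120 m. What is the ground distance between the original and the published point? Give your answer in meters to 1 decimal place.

The latitude changed by +0.0000026° and the longitude by -0.0000374°.
North–south shift: 0.0000026 × 111120 = 0.288912 m.
E–W at 17.0203°: -0.0000374° × 111120 × cos 17.0203° = -0.0000374 × 111120 × 0.9562 ≈ -3.97386 m.
Hypotenuse of the two orthogonal shifts: √(0.288912² + 3.97386²) = 3.98435 m.

4.0 meters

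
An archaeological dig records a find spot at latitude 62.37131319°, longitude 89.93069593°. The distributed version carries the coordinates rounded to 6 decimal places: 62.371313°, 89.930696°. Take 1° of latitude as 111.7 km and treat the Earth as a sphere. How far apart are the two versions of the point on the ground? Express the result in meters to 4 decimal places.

0.0215 meters

The latitude changed by +0.00000019° and the longitude by -0.00000007°.
N–S: 0.00000019° × 111700 m/° = 0.021223 m.
E–W at 62.3713°: -0.00000007° × 111700 × cos 62.3713° = -0.00000007 × 111700 × 0.4637 ≈ -0.00362598 m.
Hypotenuse of the two orthogonal shifts: √(0.021223² + 0.00362598²) = 0.0215305 m.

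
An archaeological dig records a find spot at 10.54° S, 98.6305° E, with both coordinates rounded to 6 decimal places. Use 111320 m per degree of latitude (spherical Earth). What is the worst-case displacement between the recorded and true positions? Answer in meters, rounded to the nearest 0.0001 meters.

0.0781 meters

Rounding to 6 decimal places leaves each coordinate within ±5e-07° of the true value.
North–south component: 5e-07° × 111320 = 0.05566 m.
E–W at 10.54°: 5e-07° × 111320 × cos 10.54° = 5e-07 × 111320 × 0.9831 ≈ 0.0547209 m.
Worst case both components are at the extreme and orthogonal: √(0.05566² + 0.0547209²) ≈ 0.0780539 m.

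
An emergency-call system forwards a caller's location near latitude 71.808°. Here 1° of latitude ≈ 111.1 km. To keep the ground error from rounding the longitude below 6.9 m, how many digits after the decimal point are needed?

At 71.808° one degree of longitude covers 111100 × cos 71.808° ≈ 111100 × 0.3122 ≈ 34685.7 m.
N decimal places → at most half a unit in the last place, 0.5 × 10⁻ᴺ° = 34685.7/2 × 10⁻ᴺ m.
Setting 17342.8 × 10⁻ᴺ ≤ 6.9 gives 10ᴺ ≥ 2513, i.e. N ≥ 3.40.
N = 3 would give 17.3 m (too coarse); N = 4 gives 1.73 m ≤ 6.9 m.

4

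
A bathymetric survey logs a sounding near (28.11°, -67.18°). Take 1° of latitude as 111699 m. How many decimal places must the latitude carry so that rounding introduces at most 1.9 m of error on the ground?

5 decimal places

One degree of latitude covers 111699 m.
With N decimal places the half-ulp bound is 0.5·10⁻ᴺ°, or 0.5·10⁻ᴺ × 111699 m on the ground.
Need 0.5 × 111699 × 10⁻ᴺ ≤ 1.9 → 10⁻ᴺ ≤ 3.402e-05, so N ≥ 4.47.
At 4 places the error can reach 5.58 m, but 5 places keeps it to 0.558 m.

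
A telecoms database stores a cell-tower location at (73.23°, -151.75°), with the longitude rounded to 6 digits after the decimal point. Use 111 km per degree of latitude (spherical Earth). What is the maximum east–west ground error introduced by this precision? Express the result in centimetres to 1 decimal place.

1.6 centimetres

Rounding to 6 decimal places leaves the longitude within ±5e-07° of the true value.
One degree of longitude at 73.23° is 111000 × cos 73.23° ≈ 111000 × 0.2885 = 32026.9 m.
East–west error: 5e-07° × 32026.9 m/° ≈ 0.0160134 m.
That is 0.0160134 m = 1.6013 cm.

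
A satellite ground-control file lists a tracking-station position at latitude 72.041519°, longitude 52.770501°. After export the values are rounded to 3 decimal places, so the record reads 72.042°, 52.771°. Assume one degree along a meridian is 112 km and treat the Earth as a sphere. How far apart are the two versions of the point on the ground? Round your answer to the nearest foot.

Δlat = 72.041519 − 72.042 = -0.000481°; Δlon = 52.770501 − 52.771 = -0.000499°.
N–S: -0.000481° × 112000 m/° = -53.872 m.
E–W at 72.042°: -0.000499° × 112000 × cos 72.042° = -0.000499 × 112000 × 0.3083 ≈ -17.2314 m.
Distance: √(53.872² + 17.2314²) ≈ 56.5607 m.
In feet: 56.5607 m ÷ 0.3048 ≈ 185.57 ft.

186 feet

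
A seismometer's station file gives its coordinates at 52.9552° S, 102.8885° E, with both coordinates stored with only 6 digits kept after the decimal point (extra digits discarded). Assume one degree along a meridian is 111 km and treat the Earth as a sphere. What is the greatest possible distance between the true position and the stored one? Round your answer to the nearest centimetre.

13 centimetres

Truncating at 6 decimal places can drop up to a full unit in the last place, so each coordinate may be off by as much as 1e-06°.
N–S: 1e-06° × 111000 m/° = 0.111 m.
Longitude error → 1e-06 × 111000 × cos 52.9552° = 1e-06 × 111000 × 0.6024 ≈ 0.0668708 m.
Combining orthogonally: (0.111² + 0.0668708²)^½ ≈ 0.129587 m.
That is 0.129587 m = 12.959 cm.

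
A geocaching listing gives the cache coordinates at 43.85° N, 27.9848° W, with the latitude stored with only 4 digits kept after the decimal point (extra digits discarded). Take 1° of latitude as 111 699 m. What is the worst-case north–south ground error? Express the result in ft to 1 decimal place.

36.6 ft

Truncating at 4 decimal places can drop up to a full unit in the last place, so the latitude may be off by as much as 0.0001°.
Along the meridian that is 0.0001° × 111699 m/° = 11.1699 m.
In feet: 11.1699 m ÷ 0.3048 ≈ 36.647 ft.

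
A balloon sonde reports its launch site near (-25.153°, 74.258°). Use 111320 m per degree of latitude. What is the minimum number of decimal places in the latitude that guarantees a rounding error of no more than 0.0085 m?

One degree of latitude covers 111320 m.
N decimal places → at most half a unit in the last place, 0.5 × 10⁻ᴺ° = 111320/2 × 10⁻ᴺ m.
Need 0.5 × 111320 × 10⁻ᴺ ≤ 0.0085 → 10⁻ᴺ ≤ 1.527e-07, so N ≥ 6.82.
At 6 places the error can reach 0.0557 m, but 7 places keeps it to 0.00557 m.

7 decimal places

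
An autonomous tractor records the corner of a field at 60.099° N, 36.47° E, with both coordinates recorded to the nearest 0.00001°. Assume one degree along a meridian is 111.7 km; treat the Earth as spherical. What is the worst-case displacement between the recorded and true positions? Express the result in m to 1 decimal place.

Rounding to 5 decimal places leaves each coordinate within ±5e-06° of the true value.
North–south component: 5e-06° × 111700 = 0.5585 m.
East–west component at 60.099°: 5e-06° × 111700 × cos 60.099° ≈ 5e-06 × 55682.8 ≈ 0.278414 m.
The two errors are perpendicular, so the maximum displacement is √(0.5585² + 0.278414²) ≈ 0.624048 m.

0.6 m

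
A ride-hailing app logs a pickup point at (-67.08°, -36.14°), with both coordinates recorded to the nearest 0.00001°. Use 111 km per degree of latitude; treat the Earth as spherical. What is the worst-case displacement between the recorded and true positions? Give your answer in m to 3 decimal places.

0.596 m

Rounding to 5 decimal places leaves each coordinate within ±5e-06° of the true value.
North–south component: 5e-06° × 111000 = 0.555 m.
Longitude error → 5e-06 × 111000 × cos 67.08° = 5e-06 × 111000 × 0.3894 ≈ 0.216142 m.
Combining orthogonally: (0.555² + 0.216142²)^½ ≈ 0.595603 m.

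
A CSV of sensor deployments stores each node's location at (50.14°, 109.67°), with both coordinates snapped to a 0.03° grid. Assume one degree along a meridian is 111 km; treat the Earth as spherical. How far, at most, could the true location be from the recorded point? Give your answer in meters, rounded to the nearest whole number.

With a 0.03° grid the true value lies within half a step, ±0.03°/2 = ±0.015°, of the stored one.
Latitude error → 0.015 × 111000 = 1665 m along the meridian.
E–W at 50.14°: 0.015° × 111000 × cos 50.14° = 0.015 × 111000 × 0.6409 ≈ 1067.12 m.
Worst case both components are at the extreme and orthogonal: √(1665² + 1067.12²) ≈ 1977.62 m.

1978 meters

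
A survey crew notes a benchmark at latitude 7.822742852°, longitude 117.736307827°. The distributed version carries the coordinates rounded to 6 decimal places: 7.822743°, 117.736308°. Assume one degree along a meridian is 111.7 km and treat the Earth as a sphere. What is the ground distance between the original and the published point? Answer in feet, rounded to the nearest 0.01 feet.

0.08 feet

The latitude changed by -0.000000148° and the longitude by -0.000000173°.
N–S: -0.000000148° × 111700 m/° = -0.0165316 m.
East–west at this latitude: -0.000000173° × 111700 × cos 7.82274° ≈ -0.000000173 × 110661 = -0.0191443 m.
Combined displacement = (0.0165316² + 0.0191443²)^½ ≈ 0.0252942 m.
Converting: 0.0252942 m × 3.2808 ft/m ≈ 0.082986 ft.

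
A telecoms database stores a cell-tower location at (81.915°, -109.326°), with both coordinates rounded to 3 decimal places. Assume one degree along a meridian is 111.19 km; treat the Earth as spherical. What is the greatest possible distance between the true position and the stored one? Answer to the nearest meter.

Rounding to 3 decimal places leaves each coordinate within ±0.0005° of the true value.
N–S: 0.0005° × 111190 m/° = 55.595 m.
Longitude error → 0.0005 × 111190 × cos 81.915° = 0.0005 × 111190 × 0.1406 ≈ 7.81899 m.
Combining orthogonally: (55.595² + 7.81899²)^½ ≈ 56.1421 m.

56 meters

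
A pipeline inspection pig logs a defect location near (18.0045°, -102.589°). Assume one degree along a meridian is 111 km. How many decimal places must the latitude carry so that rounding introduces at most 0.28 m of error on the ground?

One degree of latitude covers 111000 m.
Rounding to N decimal places gives at most 0.5 × 10⁻ᴺ degrees of error, i.e. 0.5 × 10⁻ᴺ × 111000 m.
Setting 55500 × 10⁻ᴺ ≤ 0.28 gives 10ᴺ ≥ 1.982e+05, i.e. N ≥ 5.30.
At 5 places the error can reach 0.555 m, but 6 places keeps it to 0.0555 m.

6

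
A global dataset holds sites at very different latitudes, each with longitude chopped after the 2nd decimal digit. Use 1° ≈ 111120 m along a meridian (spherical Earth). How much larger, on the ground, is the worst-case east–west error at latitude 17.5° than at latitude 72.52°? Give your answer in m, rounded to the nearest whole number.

726 m

Truncating at 2 decimal places can drop up to a full unit in the last place, so the longitude may be off by as much as 0.01°.
Error at 17.5° = 0.01° × 111120 × cos 17.5° ≈ 1111.2 × 0.9537 = 1059.8 m.
Error at 72.52° = 0.01° × 111120 × cos 72.52° ≈ 1111.2 × 0.3004 = 333.77 m.
So the lower-latitude error exceeds the higher by 1059.8 − 333.77 = 726 m.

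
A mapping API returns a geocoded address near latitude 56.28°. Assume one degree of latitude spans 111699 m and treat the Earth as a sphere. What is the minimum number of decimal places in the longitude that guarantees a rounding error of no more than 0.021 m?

7 decimal places

At 56.28° one degree of longitude covers 111699 × cos 56.28° ≈ 111699 × 0.5551 ≈ 62008 m.
N decimal places → at most half a unit in the last place, 0.5 × 10⁻ᴺ° = 62008/2 × 10⁻ᴺ m.
Need 0.5 × 62008 × 10⁻ᴺ ≤ 0.021 → 10⁻ᴺ ≤ 6.773e-07, so N ≥ 6.17.
N = 6 would give 0.031 m (too coarse); N = 7 gives 0.0031 m ≤ 0.021 m.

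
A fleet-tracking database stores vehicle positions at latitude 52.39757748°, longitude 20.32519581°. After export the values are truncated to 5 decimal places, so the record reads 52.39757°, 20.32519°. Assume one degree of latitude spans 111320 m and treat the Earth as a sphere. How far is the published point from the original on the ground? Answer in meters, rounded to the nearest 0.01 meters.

0.92 meters

Δlat = 52.39757748 − 52.39757 = +0.00000748°; Δlon = 20.32519581 − 20.32519 = +0.00000581°.
N–S: 0.00000748° × 111320 m/° = 0.832674 m.
E–W at 52.3976°: 0.00000581° × 111320 × cos 52.3976° = 0.00000581 × 111320 × 0.6102 ≈ 0.394645 m.
Hypotenuse of the two orthogonal shifts: √(0.832674² + 0.394645²) = 0.921461 m.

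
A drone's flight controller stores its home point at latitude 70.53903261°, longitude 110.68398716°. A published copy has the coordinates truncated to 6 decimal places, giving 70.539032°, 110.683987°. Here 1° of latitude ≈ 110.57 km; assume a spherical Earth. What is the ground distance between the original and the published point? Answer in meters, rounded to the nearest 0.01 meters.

Δlat = 70.53903261 − 70.539032 = +0.00000061°; Δlon = 110.68398716 − 110.683987 = +0.00000016°.
North–south shift: 0.00000061 × 110570 = 0.0674477 m.
E–W at 70.539°: 0.00000016° × 110570 × cos 70.539° = 0.00000016 × 110570 × 0.3332 ≈ 0.00589408 m.
Hypotenuse of the two orthogonal shifts: √(0.0674477² + 0.00589408²) = 0.0677047 m.

0.07 meters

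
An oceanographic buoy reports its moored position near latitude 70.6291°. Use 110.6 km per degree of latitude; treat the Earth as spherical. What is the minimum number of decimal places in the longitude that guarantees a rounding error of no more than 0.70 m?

At 70.6291° one degree of longitude covers 110600 × cos 70.6291° ≈ 110600 × 0.3317 ≈ 36684 m.
With N decimal places the half-ulp bound is 0.5·10⁻ᴺ°, or 0.5·10⁻ᴺ × 36684 m on the ground.
Setting 18342 × 10⁻ᴺ ≤ 0.70 gives 10ᴺ ≥ 2.62e+04, i.e. N ≥ 4.42.
N = 4 would give 1.83 m (too coarse); N = 5 gives 0.183 m ≤ 0.70 m.

5 decimal places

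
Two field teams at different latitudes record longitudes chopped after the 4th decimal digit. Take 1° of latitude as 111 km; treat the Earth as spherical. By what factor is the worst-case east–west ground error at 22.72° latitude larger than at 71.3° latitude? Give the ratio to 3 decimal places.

Truncating at 4 decimal places can drop up to a full unit in the last place, so the longitude may be off by as much as 0.0001°.
At 22.72°: 0.0001° × 111000 × cos 22.72° = 0.0001 × 111000 × 0.9224 ≈ 10.239 m.
Error at 71.3° = 0.0001° × 111000 × cos 71.3° ≈ 11.1 × 0.3206 = 3.5588 m.
Ratio: 10.239 / 3.5588 = cos 22.72° / cos 71.3° ≈ 2.8770.

2.877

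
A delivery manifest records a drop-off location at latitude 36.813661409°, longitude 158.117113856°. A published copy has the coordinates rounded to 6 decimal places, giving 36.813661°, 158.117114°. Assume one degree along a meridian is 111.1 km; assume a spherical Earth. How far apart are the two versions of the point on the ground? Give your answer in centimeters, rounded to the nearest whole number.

5 centimeters

Δlat = 36.813661409 − 36.813661 = +0.000000409°; Δlon = 158.117113856 − 158.117114 = -0.000000144°.
N–S: 0.000000409° × 111100 m/° = 0.0454399 m.
E–W at 36.8137°: -0.000000144° × 111100 × cos 36.8137° = -0.000000144 × 111100 × 0.8006 ≈ -0.0128081 m.
Distance: √(0.0454399² + 0.0128081²) ≈ 0.0472105 m.
That is 0.0472105 m = 4.7211 cm.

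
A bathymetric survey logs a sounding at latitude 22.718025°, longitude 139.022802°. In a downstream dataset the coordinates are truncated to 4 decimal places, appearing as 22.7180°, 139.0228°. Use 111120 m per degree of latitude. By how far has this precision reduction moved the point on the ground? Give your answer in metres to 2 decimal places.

2.79 metres

Δlat = 22.718025 − 22.7180 = +0.000025°; Δlon = 139.022802 − 139.0228 = +0.000002°.
N–S: 0.000025° × 111120 m/° = 2.778 m.
East–west at this latitude: 0.000002° × 111120 × cos 22.718° ≈ 0.000002 × 102499 = 0.204998 m.
Combined displacement = (2.778² + 0.204998²)^½ ≈ 2.78555 m.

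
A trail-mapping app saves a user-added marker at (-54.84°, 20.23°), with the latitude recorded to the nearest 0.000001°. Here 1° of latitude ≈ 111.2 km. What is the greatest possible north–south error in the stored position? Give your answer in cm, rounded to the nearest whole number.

6 cm

Rounding to 6 decimal places leaves the latitude within ±5e-07° of the true value.
So the N–S error is at most 5e-07 × 111200 = 0.0556 m.
That is 0.0556 m = 5.56 cm.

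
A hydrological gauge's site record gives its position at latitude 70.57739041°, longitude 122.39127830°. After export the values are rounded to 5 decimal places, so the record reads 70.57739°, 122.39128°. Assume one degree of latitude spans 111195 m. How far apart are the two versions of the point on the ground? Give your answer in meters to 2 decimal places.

0.08 meters

The latitude changed by +0.00000041° and the longitude by -0.00000170°.
North–south shift: 0.00000041 × 111195 = 0.04559 m.
East–west at this latitude: -0.00000170° × 111195 × cos 70.5774° ≈ -0.00000170 × 36976 = -0.0628593 m.
Combined displacement = (0.04559² + 0.0628593²)^½ ≈ 0.0776513 m.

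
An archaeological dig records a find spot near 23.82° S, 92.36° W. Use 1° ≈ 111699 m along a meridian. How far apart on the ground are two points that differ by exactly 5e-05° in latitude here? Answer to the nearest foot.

5e-05° × 111699 m/° = 5.58495 m.
In feet: 5.58495 m ÷ 0.3048 ≈ 18.323 ft.

18 feet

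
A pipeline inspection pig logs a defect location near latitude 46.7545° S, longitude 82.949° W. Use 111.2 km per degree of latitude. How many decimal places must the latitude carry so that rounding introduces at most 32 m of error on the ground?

One degree of latitude covers 111200 m.
Rounding to N decimal places gives at most 0.5 × 10⁻ᴺ degrees of error, i.e. 0.5 × 10⁻ᴺ × 111200 m.
Need 0.5 × 111200 × 10⁻ᴺ ≤ 32 → 10⁻ᴺ ≤ 5.755e-04, so N ≥ 3.24.
So 4 decimal places suffice (5.56 m); 3 would allow up to 55.6 m.

4 decimal places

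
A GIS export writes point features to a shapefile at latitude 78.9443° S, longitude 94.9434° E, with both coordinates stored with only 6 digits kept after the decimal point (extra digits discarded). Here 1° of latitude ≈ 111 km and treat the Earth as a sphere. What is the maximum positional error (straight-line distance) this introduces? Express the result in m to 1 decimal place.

Truncating at 6 decimal places can drop up to a full unit in the last place, so each coordinate may be off by as much as 1e-06°.
North–south component: 1e-06° × 111000 = 0.111 m.
E–W at 78.9443°: 1e-06° × 111000 × cos 78.9443° = 1e-06 × 111000 × 0.1918 ≈ 0.0212857 m.
Combining orthogonally: (0.111² + 0.0212857²)^½ ≈ 0.113022 m.

0.1 m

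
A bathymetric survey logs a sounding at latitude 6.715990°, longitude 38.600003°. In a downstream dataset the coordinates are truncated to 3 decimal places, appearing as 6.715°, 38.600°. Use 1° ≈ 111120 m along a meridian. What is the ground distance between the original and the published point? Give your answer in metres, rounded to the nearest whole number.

The latitude changed by +0.000990° and the longitude by +0.000003°.
N–S: 0.000990° × 111120 m/° = 110.009 m.
E–W at 6.715°: 0.000003° × 111120 × cos 6.715° = 0.000003 × 111120 × 0.9931 ≈ 0.331073 m.
Distance: √(110.009² + 0.331073²) ≈ 110.009 m.

110 metres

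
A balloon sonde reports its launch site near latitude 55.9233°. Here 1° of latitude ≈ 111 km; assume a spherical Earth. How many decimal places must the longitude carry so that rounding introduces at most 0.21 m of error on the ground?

At 55.9233° one degree of longitude covers 111000 × cos 55.9233° ≈ 111000 × 0.5603 ≈ 62193.5 m.
Rounding to N decimal places gives at most 0.5 × 10⁻ᴺ degrees of error, i.e. 0.5 × 10⁻ᴺ × 62193.5 m.
Need 0.5 × 62193.5 × 10⁻ᴺ ≤ 0.21 → 10⁻ᴺ ≤ 6.753e-06, so N ≥ 5.17.
N = 5 would give 0.311 m (too coarse); N = 6 gives 0.0311 m ≤ 0.21 m.

6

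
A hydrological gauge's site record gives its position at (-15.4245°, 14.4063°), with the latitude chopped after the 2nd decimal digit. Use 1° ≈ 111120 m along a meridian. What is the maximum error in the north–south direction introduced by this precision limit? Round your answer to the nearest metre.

Truncating at 2 decimal places can drop up to a full unit in the last place, so the latitude may be off by as much as 0.01°.
Along the meridian that is 0.01° × 111120 m/° = 1111.2 m.

1111 metres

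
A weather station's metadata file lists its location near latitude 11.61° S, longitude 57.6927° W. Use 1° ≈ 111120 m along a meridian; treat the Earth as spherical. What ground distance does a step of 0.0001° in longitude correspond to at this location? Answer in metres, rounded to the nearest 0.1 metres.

10.9 metres

At 11.61° a degree of longitude is 111120 × cos 11.61° ≈ 108847 m, so 0.0001° corresponds to 10.8847 m.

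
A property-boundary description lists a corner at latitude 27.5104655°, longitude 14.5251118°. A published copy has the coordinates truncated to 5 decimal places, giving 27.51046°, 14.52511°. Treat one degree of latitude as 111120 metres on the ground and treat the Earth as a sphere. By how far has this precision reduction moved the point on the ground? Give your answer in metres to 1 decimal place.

The latitude changed by +0.0000055° and the longitude by +0.0000018°.
N–S: 0.0000055° × 111120 m/° = 0.61116 m.
East–west at this latitude: 0.0000018° × 111120 × cos 27.5105° ≈ 0.0000018 × 98555.3 = 0.177399 m.
Distance: √(0.61116² + 0.177399²) ≈ 0.636386 m.

0.6 metres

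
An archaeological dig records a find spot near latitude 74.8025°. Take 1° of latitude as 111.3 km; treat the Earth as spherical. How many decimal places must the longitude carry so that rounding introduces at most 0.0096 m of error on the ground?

At 74.8025° one degree of longitude covers 111300 × cos 74.8025° ≈ 111300 × 0.2621 ≈ 29177 m.
Rounding to N decimal places gives at most 0.5 × 10⁻ᴺ degrees of error, i.e. 0.5 × 10⁻ᴺ × 29177 m.
Need 0.5 × 29177 × 10⁻ᴺ ≤ 0.0096 → 10⁻ᴺ ≤ 6.581e-07, so N ≥ 6.18.
So 7 decimal places suffice (0.00146 m); 6 would allow up to 0.0146 m.

7 decimal places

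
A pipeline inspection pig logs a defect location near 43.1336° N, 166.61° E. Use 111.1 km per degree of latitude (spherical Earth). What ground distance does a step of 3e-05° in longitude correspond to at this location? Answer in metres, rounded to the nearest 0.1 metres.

At 43.1336° a degree of longitude is 111100 × cos 43.1336° ≈ 81076.5 m, so 3e-05° corresponds to 2.43229 m.

2.4 metres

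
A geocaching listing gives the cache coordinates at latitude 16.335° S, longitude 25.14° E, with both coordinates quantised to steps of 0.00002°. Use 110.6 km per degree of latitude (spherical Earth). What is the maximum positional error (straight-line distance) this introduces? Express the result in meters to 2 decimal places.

1.53 meters

With a 0.00002° grid the true value lies within half a step, ±0.00002°/2 = ±1e-05°, of the stored one.
North–south component: 1e-05° × 110600 = 1.106 m.
East–west component at 16.335°: 1e-05° × 110600 × cos 16.335° ≈ 1e-05 × 106135 ≈ 1.06135 m.
Combining orthogonally: (1.106² + 1.06135²)^½ ≈ 1.53288 m.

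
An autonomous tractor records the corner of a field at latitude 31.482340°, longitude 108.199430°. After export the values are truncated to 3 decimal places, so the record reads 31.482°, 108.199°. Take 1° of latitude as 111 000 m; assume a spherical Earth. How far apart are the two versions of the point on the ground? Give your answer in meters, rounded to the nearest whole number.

56 meters

Δlat = 31.482340 − 31.482 = +0.000340°; Δlon = 108.199430 − 108.199 = +0.000430°.
N–S: 0.000340° × 111000 m/° = 37.74 m.
E–W at 31.482°: 0.000430° × 111000 × cos 31.482° = 0.000430 × 111000 × 0.8528 ≈ 40.7043 m.
Hypotenuse of the two orthogonal shifts: √(37.74² + 40.7043²) = 55.5081 m.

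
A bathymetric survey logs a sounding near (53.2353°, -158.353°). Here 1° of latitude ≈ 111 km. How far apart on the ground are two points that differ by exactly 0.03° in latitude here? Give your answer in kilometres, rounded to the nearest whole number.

0.03° × 111000 m/° = 3330 m.
That is 3330 m = 3.33 km.

3 kilometres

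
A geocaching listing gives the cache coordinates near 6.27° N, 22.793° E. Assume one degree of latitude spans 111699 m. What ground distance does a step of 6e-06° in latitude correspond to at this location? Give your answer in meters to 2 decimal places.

0.67 meters

Along a meridian 6e-06° is 6e-06 × 111699 = 0.670194 m.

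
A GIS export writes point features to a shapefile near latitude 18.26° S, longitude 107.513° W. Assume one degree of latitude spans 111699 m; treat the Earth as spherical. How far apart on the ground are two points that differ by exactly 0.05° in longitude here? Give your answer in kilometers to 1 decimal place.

5.3 kilometers

At 18.26° a degree of longitude is 111699 × cos 18.26° ≈ 106074 m, so 0.05° corresponds to 5303.72 m.
That is 5303.72 m = 5.3037 km.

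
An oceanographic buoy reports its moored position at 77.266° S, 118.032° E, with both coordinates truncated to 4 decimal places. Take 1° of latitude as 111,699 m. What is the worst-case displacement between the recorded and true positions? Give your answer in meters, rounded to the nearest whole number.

11 meters

Truncating at 4 decimal places can drop up to a full unit in the last place, so each coordinate may be off by as much as 0.0001°.
N–S: 0.0001° × 111699 m/° = 11.1699 m.
Longitude error → 0.0001 × 111699 × cos 77.266° = 0.0001 × 111699 × 0.2204 ≈ 2.46213 m.
Worst case both components are at the extreme and orthogonal: √(11.1699² + 2.46213²) ≈ 11.438 m.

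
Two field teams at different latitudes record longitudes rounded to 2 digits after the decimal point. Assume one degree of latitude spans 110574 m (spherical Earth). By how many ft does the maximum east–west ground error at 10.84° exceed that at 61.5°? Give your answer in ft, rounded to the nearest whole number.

Rounding to 2 decimal places leaves the longitude within ±0.005° of the true value.
Error at 10.84° = 0.005° × 110574 × cos 10.84° ≈ 552.87 × 0.9822 = 543 m.
At 61.5°: 0.005° × 110574 × cos 61.5° = 0.005 × 110574 × 0.4772 ≈ 263.81 m.
So the lower-latitude error exceeds the higher by 543 − 263.81 = 279.2 m.
In feet: 279.198 m ÷ 0.3048 ≈ 916 ft.

916 ft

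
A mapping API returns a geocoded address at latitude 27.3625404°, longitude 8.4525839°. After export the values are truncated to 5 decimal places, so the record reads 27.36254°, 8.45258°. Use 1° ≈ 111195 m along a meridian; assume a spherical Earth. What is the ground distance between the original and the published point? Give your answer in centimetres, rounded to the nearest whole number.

The latitude changed by +0.0000004° and the longitude by +0.0000039°.
North–south shift: 0.0000004 × 111195 = 0.044478 m.
East–west at this latitude: 0.0000039° × 111195 × cos 27.3625° ≈ 0.0000039 × 98754.1 = 0.385141 m.
Distance: √(0.044478² + 0.385141²) ≈ 0.387701 m.
That is 0.387701 m = 38.77 cm.

39 centimetres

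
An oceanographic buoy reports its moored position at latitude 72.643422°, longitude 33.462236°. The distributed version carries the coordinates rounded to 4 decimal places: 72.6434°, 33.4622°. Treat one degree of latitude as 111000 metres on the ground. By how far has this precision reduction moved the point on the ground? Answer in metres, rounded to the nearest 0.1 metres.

The latitude changed by +0.000022° and the longitude by +0.000036°.
North–south shift: 0.000022 × 111000 = 2.442 m.
East–west at this latitude: 0.000036° × 111000 × cos 72.6434° ≈ 0.000036 × 33113.3 = 1.19208 m.
Distance: √(2.442² + 1.19208²) ≈ 2.71743 m.

2.7 metres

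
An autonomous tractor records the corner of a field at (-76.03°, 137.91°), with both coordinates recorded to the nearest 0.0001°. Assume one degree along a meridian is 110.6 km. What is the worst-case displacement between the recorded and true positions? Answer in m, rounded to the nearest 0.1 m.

5.7 m

Rounding to 4 decimal places leaves each coordinate within ±5e-05° of the true value.
N–S: 5e-05° × 110600 m/° = 5.53 m.
Longitude error → 5e-05 × 110600 × cos 76.03° = 5e-05 × 110600 × 0.2414 ≈ 1.33502 m.
The two errors are perpendicular, so the maximum displacement is √(5.53² + 1.33502²) ≈ 5.68886 m.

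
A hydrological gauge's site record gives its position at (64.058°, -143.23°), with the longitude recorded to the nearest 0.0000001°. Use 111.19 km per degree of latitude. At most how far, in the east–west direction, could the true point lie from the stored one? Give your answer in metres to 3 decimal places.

Rounding to 7 decimal places leaves the longitude within ±5e-08° of the true value.
Parallels shrink by cos φ, so at 64.058° a degree of longitude is 111190 × 0.4375 ≈ 48641.3 m.
East–west error: 5e-08° × 48641.3 m/° ≈ 0.00243206 m.

0.002 metres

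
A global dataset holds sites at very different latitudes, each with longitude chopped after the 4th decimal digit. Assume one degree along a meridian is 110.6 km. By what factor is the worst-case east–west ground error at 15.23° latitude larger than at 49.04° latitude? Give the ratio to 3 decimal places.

Truncating at 4 decimal places can drop up to a full unit in the last place, so the longitude may be off by as much as 0.0001°.
At 15.23°: 0.0001° × 110600 × cos 15.23° = 0.0001 × 110600 × 0.9649 ≈ 10.672 m.
At 49.04°: 0.0001° × 110600 × cos 49.04° = 0.0001 × 110600 × 0.6555 ≈ 7.2502 m.
The ratio reduces to cos 15.23° / cos 49.04° = 0.9649/0.6555 ≈ 1.4719.

1.472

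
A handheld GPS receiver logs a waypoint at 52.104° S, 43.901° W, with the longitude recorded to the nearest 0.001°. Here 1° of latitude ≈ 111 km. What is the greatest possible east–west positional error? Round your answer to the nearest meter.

34 meters

Rounding to 3 decimal places leaves the longitude within ±0.0005° of the true value.
One degree of longitude at 52.104° is 111000 × cos 52.104° ≈ 111000 × 0.6142 = 68179.5 m.
Maximum E–W displacement: 0.0005 × 68179.5 = 34.0898 m.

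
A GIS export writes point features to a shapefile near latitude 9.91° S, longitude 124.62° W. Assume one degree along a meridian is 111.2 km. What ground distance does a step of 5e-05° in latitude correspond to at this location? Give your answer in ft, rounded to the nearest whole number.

Along a meridian 5e-05° is 5e-05 × 111200 = 5.56 m.
In feet: 5.56 m ÷ 0.3048 ≈ 18.241 ft.

18 ft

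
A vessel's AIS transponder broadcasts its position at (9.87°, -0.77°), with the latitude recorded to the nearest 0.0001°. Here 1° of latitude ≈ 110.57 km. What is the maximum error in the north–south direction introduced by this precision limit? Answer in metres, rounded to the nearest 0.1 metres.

Rounding to 4 decimal places leaves the latitude within ±5e-05° of the true value.
North–south distance: 5e-05° × 110570 m/° = 5.5285 m.

5.5 metres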